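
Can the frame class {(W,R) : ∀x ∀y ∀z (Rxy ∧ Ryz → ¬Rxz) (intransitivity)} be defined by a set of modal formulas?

If a class were modally definable it would be closed under surjective bounded morphisms (Goldblatt–Thomason).
The 5-cycle (worlds w0,w1,w2,w3,w4 with w0→w1→w2→w3→w4→w0) is intransitive. Mapping every world to a single reflexive point • is a surjective bounded morphism; the reflexive point is not intransitive (R••∧R•• but R••).
So no modal formula (or set of formulas) defines exactly the intransitive frames.

No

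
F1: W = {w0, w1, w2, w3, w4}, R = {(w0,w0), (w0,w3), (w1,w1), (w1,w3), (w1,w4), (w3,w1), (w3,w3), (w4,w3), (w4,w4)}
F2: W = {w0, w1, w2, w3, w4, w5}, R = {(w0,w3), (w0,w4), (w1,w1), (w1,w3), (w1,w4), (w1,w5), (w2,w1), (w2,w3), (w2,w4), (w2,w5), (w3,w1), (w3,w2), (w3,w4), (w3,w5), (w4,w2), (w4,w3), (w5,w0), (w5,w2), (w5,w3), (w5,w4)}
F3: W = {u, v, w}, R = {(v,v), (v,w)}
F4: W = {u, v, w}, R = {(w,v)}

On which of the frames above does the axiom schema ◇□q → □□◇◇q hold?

Frame correspondent (Sahlqvist): ∀x ∀y ∀z ((xRy ∧ xR²z) → ∃w (yRw ∧ zR²w)) — i.e. a generalized confluence (Geach) condition.
F1: satisfies the condition.
F2: satisfies the condition.
F3: fails — vRv, vR²w but no t with vRt and wR²t.
F4: satisfies the condition.

F1, F2, F4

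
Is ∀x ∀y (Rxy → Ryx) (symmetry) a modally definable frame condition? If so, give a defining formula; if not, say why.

Definable; q → □◇q defines it

The condition is symmetry. A defining modal formula is q → □◇q.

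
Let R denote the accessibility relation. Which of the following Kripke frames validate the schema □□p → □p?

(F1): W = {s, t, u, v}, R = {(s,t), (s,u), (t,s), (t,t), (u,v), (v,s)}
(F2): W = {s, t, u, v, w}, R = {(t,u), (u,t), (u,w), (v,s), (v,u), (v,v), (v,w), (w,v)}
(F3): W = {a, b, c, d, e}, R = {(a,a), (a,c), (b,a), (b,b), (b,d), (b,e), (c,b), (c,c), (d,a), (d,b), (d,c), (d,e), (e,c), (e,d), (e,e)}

(F3)

This is the axiom for density; its first-order frame correspondent is ∀x ∀y (Rxy → ∃z (Rxz ∧ Rzy)).
(F1): fails — Ruv but no z with Ruz and Rzv.
(F2): fails — Ruw but no z with Ruz and Rzw.
(F3): ✓.
Valid on: (F3).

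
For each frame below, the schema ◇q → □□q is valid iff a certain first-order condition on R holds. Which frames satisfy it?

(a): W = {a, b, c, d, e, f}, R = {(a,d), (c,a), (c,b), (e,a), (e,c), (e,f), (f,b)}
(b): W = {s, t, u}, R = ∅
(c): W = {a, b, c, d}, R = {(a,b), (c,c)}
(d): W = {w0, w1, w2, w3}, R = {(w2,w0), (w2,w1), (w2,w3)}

(b), (c), (d)

Frame correspondent (Sahlqvist): ∀x ∀y ∀z ((xRy ∧ xR²z) → ∃w (y = w ∧ z = w)) — i.e. a generalized confluence (Geach) condition.
(a): fails — cRa, cR²d but a ≠ d.
(b): ✓.
(c): ✓.
(d): ✓.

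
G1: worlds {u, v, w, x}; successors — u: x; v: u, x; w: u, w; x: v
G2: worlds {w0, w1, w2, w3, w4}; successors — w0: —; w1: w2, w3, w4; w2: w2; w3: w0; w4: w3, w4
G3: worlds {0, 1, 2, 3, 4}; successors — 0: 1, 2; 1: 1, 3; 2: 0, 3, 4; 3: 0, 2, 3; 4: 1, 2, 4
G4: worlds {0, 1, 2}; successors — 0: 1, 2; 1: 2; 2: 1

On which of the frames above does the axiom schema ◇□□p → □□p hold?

Frame correspondent (Sahlqvist): ∀x ∀y ∀z ((xRy ∧ xR²z) → ∃w (yR²w ∧ z = w)) — i.e. a generalized confluence (Geach) condition.
G1: fails — uRx, uR²v but no t with xR²t and v=t.
G2: fails — w1Rw2, w1R²w0 but no w with w2R²w and w0=w.
G3: fails — 0R1, 0R²4 but no w with 1R²w and 4=w.
G4: fails — 0R1, 0R²2 but no w with 1R²w and 2=w.
Valid on no frame.

none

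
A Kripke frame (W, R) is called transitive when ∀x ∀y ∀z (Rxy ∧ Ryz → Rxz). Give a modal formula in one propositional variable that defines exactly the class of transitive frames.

A defining formula is □q → □□q (the 4 axiom).
Suppose □q→□□q is valid. Take Rxy, Ryz and set V(q)={w : Rxw}. Then □q at x, so □□q at x, so □q at y, so q at z, i.e. Rxz.

□q → □□q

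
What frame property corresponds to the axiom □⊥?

emptiness of R

□⊥ is valid iff no world has any successor (otherwise □⊥ fails at any world with one).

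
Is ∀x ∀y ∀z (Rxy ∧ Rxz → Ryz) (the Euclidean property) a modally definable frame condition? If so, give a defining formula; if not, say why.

Definable; ◇q → □◇q defines it

This is a Sahlqvist condition; the 5 axiom ◇q → □◇q defines it.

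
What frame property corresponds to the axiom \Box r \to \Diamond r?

Suppose □r→◇r is valid. At any x set V(r)=W. Then □r at x, so ◇r at x, so x has a successor.

seriality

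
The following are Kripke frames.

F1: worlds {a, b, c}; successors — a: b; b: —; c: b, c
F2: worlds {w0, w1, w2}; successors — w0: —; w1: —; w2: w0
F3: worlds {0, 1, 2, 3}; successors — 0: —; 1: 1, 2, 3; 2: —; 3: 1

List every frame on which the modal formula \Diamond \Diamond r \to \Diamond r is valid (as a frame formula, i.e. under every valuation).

F1, F2

Frame correspondent (Sahlqvist): \forall x \forall y \forall z (Rxy \wedge Ryz \to Rxz) — i.e. transitivity.
F1: condition met.
F2: condition met.
F3: fails — R31 and R12 but not R32.
Valid on: F1, F2.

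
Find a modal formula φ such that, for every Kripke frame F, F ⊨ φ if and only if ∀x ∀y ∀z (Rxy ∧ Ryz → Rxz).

This is transitivity; the standard corresponding axiom is 4: □p → □□p.
Suppose □p→□□p is valid. Take Rxy, Ryz and set V(p)={w : Rxw}. Then □p at x, so □□p at x, so □p at y, so p at z, i.e. Rxz.

□p → □□p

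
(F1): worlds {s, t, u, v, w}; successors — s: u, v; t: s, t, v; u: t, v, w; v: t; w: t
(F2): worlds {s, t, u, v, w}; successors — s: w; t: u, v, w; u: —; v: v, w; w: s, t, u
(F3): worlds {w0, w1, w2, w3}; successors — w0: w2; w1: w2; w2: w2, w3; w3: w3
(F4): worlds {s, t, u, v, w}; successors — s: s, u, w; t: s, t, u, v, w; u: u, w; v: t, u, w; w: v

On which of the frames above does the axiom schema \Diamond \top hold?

(F1), (F3), (F4)

The schema corresponds to seriality: \forall x \exists y Rxy.
(F1): satisfies the condition.
(F2): fails — world u has no successor.
(F3): satisfies the condition.
(F4): satisfies the condition.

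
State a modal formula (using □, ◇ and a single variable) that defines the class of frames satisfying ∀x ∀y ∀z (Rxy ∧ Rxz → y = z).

◇s → □s

A defining formula is ◇s → □s (the CD axiom).
Suppose ◇s→□s is valid. Take Rxy, Rxz and set V(s)={y}. Then ◇s at x, so □s at x, so s at z, i.e. z=y.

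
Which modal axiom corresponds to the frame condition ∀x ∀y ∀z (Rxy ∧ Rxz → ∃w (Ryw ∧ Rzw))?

This is convergence; the standard corresponding axiom is .2: ◇□p → □◇p.
Suppose ◇□p→□◇p is valid. Take Rxy, Rxz and set V(p)={w : Ryw}. Then □p at y so ◇□p at x, so □◇p at x, so ◇p at z, giving w with Rzw and Ryw.

◇□p → □◇p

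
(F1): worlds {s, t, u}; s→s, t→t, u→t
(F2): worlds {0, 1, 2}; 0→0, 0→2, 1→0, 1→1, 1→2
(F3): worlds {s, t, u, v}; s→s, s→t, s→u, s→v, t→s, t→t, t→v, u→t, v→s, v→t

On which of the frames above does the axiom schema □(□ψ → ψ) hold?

(F1)

The schema corresponds to shift-reflexivity: ∀x ∀y (Rxy → Ryy).
(F1): satisfies the condition.
(F2): fails — R02 but not R22.
(F3): fails — Rtv but not Rvv.
Valid on: (F1).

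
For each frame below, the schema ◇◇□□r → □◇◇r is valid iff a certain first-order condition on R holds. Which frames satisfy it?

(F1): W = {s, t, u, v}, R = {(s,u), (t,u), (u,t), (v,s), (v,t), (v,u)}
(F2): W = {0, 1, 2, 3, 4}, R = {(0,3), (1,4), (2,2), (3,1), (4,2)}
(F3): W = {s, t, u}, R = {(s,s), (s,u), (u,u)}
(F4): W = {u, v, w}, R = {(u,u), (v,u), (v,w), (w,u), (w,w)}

This is the axiom for a generalized confluence (Geach) condition; its first-order frame correspondent is ∀x ∀y ∀z ((xR²y ∧ xRz) → ∃w (yR²w ∧ zR²w)).
(F1): fails — sR²t, sRu but no w with tR²w and uR²w.
(F2): fails — 0R²1, 0R3 but no w with 1R²w and 3R²w.
(F3): satisfies the condition.
(F4): satisfies the condition.
Valid on: (F3), (F4).

(F3), (F4)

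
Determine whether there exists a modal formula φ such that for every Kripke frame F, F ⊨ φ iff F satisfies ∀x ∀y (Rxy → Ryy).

Yes, by □(□q → q)

Yes: it is shift-reflexivity, defined by the T□ schema □(□q → q).
Suppose □(□q→q) is valid. Take Rxy and set V(q)={w : Ryw}. Then at y, □q holds; since □(□q→q) at x, □q→q at y, so q at y, i.e. Ryy.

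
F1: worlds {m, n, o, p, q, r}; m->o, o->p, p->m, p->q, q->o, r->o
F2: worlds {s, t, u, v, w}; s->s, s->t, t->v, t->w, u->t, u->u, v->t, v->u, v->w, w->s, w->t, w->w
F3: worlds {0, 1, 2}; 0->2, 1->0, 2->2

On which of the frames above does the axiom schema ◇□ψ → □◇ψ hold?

F1, F3

Frame correspondent (Sahlqvist): ∀x ∀y ∀z (Rxy ∧ Rxz → ∃w (Ryw ∧ Rzw)) — i.e. convergence.
F1: holds.
F2: fails — Rss and Rst but s and t have no common successor.
F3: holds.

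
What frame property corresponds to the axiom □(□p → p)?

Shift-reflexivity

Suppose □(□p→p) is valid. Take Rxy and set V(p)={w : Ryw}. Then at y, □p holds; since □(□p→p) at x, □p→p at y, so p at y, i.e. Ryy.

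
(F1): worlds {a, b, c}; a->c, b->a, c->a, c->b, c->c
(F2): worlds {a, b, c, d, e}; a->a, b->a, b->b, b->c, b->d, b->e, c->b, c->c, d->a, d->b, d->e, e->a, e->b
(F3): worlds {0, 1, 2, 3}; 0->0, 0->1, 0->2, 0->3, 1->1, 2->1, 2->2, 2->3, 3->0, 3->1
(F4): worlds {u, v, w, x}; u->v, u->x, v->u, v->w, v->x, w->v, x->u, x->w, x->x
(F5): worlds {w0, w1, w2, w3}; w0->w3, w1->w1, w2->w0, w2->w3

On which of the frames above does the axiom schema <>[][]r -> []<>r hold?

(F3)

This is the axiom for a generalized confluence (Geach) condition; its first-order frame correspondent is forall x forall y forall z ((xRy & xRz) -> exists w (y R^2 w & zRw)).
(F1): fails — cRb, cRb but no w with bR²w and bRw.
(F2): fails — bRa, bRc but no w with aR²w and cRw.
(F3): ✓.
(F4): fails — vRu, vRw but no t with uR²t and wRt.
(F5): fails — w0Rw3, w0Rw3 but no w with w3R²w and w3Rw.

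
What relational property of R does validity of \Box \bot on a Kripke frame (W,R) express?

emptiness of R

This is the Ver axiom.
Its frame correspondent is emptiness of R — \forall x \forall y \neg Rxy.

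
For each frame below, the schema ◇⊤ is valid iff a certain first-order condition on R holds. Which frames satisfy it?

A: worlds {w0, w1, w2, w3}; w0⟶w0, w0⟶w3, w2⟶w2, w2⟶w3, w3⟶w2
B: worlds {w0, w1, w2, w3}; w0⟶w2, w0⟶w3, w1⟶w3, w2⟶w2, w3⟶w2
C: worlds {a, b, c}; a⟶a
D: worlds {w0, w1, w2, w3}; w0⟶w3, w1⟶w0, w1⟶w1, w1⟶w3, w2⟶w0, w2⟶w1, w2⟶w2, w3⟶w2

The schema corresponds to seriality: ∀x ∃y Rxy.
A: fails — world w1 has no successor.
B: condition met.
C: fails — world b has no successor.
D: condition met.

B, D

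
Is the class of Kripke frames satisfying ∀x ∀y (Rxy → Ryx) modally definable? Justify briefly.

The condition is symmetry. A defining modal formula is q → □◇q.
Suppose q→□◇q is valid. Take Rxy and set V(q)={x}. Then q at x, so □◇q at x, so ◇q at y, so some z with Ryz has q; z=x, i.e. Ryx.

Yes — defined by q → □◇q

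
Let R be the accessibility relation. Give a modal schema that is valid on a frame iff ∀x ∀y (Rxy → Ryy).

A defining formula is □(□q → q) (the T□ axiom).

□(□q → q)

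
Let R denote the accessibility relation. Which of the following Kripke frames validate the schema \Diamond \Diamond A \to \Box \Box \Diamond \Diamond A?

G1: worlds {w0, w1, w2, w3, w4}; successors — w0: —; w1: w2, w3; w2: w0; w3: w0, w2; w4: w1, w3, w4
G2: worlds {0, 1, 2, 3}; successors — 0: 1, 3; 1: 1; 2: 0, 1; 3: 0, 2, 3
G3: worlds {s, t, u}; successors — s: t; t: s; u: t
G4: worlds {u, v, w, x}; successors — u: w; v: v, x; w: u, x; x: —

The schema corresponds to a generalized confluence (Geach) condition: \forall x \forall y \forall z ((x R^2 y \wedge x R^2 z) \to \exists w (y = w \wedge z R^2 w)).
G1: fails — w1R²w0, w1R²w0 but no w with w0=w and w0R²w.
G2: fails — 0R²0, 0R²1 but no w with 0=w and 1R²w.
G3: holds.
G4: fails — uR²u, uR²x but no t with u=t and xR²t.

G3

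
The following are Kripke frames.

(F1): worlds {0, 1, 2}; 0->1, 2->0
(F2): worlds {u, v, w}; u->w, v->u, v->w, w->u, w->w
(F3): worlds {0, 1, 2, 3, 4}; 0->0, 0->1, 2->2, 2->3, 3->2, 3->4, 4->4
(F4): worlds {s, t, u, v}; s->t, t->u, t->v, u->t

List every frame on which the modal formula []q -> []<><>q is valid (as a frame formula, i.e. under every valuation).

The schema corresponds to a generalized confluence (Geach) condition: forall x forall z (xRz -> exists w (xRw & z R^2 w)).
(F1): fails — 0R1 but no w with 0Rw and 1R²w.
(F2): condition met.
(F3): fails — 0R1 but no w with 0Rw and 1R²w.
(F4): fails — tRv but no w with tRw and vR²w.
Valid on: (F2).

(F2)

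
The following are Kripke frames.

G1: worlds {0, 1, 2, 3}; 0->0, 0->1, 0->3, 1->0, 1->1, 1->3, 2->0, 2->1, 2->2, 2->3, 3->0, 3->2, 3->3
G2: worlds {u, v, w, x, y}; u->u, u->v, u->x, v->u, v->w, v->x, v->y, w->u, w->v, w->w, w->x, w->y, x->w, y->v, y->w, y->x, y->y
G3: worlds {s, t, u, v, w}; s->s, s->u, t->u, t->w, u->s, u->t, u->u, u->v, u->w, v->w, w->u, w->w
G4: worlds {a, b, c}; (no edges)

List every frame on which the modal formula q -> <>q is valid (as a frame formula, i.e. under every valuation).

Frame correspondent (Sahlqvist): forall x Rxx — i.e. reflexivity.
G1: satisfies the condition.
G2: fails — world v does not see itself.
G3: fails — world t does not see itself.
G4: fails — world a does not see itself.

G1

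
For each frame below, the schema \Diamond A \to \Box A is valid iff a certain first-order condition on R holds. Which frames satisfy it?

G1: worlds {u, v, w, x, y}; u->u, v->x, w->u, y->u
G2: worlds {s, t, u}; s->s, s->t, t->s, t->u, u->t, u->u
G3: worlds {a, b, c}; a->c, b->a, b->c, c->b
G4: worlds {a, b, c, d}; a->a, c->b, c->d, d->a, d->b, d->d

This is the axiom for partial functionality; its first-order frame correspondent is \forall x \forall y \forall z (Rxy \wedge Rxz \to y = z).
G1: ✓.
G2: fails — s sees both s and t.
G3: fails — b sees both a and c.
G4: fails — c sees both b and d.
Valid on: G1.

G1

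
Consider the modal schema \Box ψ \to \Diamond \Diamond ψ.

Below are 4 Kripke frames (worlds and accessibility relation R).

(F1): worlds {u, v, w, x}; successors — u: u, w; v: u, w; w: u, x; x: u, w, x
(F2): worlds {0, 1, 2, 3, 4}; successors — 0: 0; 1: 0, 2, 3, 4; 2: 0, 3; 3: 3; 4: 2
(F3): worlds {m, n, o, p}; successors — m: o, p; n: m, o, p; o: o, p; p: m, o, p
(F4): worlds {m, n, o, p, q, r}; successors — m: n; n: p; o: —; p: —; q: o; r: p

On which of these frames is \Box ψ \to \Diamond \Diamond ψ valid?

Frame correspondent (Sahlqvist): \forall x \exists w (xRw \wedge x R^2 w) — i.e. a generalized confluence (Geach) condition.
(F1): condition met.
(F2): fails — at 4 but no w with 4Rw and 4R²w.
(F3): condition met.
(F4): fails — at m but no w with mRw and mR²w.
Valid on: (F1), (F3).

(F1), (F3)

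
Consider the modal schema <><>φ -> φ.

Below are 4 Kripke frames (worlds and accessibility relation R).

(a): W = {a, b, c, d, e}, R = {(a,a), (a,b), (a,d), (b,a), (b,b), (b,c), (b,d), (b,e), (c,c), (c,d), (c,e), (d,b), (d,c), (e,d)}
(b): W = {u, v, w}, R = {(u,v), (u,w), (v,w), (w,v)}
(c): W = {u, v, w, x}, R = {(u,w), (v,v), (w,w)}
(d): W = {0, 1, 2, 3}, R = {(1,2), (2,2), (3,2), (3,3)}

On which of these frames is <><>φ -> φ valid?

none

This is the axiom for a generalized confluence (Geach) condition; its first-order frame correspondent is forall x forall y (x R^2 y -> exists w (y = w & x = w)).
(a): fails — aR²b but b ≠ a.
(b): fails — uR²v but v ≠ u.
(c): fails — uR²w but w ≠ u.
(d): fails — 1R²2 but 2 ≠ 1.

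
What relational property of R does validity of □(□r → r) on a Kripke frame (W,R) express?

Suppose □(□r→r) is valid. Take Rxy and set V(r)={w : Ryw}. Then at y, □r holds; since □(□r→r) at x, □r→r at y, so r at y, i.e. Ryy.
Conversely, any frame satisfying ∀x ∀y (Rxy → Ryy) validates the schema.
So the correspondent is shift-reflexivity.

shift-reflexivity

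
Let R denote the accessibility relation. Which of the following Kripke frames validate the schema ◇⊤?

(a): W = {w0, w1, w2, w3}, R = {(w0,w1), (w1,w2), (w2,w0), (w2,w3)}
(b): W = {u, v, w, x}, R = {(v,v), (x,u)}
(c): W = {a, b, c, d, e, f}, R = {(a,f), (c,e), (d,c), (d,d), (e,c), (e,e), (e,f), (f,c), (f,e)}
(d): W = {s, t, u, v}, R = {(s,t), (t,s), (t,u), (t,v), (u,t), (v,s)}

(d)

Frame correspondent (Sahlqvist): ∀x ∃y Rxy — i.e. seriality.
(a): fails — world w3 has no successor.
(b): fails — world u has no successor.
(c): fails — world b has no successor.
(d): ✓.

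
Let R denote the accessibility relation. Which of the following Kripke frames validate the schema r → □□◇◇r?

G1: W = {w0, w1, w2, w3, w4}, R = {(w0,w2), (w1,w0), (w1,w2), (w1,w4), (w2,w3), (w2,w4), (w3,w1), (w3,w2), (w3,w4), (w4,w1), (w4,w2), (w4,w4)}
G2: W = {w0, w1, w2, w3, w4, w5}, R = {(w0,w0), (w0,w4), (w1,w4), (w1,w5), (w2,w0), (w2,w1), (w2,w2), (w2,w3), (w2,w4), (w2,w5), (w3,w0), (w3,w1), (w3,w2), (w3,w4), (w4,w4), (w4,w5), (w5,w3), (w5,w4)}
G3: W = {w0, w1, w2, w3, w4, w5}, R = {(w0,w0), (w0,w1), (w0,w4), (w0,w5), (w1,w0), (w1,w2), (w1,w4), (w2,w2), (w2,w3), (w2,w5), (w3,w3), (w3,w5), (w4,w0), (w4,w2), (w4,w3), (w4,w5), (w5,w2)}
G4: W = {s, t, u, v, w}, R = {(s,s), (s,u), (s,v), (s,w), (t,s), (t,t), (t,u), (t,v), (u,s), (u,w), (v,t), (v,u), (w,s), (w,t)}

G4

The schema corresponds to a generalized confluence (Geach) condition: ∀x ∀z (xR²z → ∃w (x = w ∧ zR²w)).
G1: fails — w3R²w2 but no w with w3=w and w2R²w.
G2: fails — w0R²w4 but no w with w0=w and w4R²w.
G3: fails — w0R²w2 but no w with w0=w and w2R²w.
G4: satisfies the condition.
Valid on: G4.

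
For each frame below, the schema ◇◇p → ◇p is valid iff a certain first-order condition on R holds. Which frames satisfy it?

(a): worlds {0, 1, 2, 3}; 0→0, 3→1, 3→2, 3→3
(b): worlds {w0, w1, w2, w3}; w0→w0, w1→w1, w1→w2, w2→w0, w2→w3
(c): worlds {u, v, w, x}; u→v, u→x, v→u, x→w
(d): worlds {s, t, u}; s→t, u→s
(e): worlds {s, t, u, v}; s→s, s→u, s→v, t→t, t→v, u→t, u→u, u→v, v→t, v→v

(a)

The schema corresponds to transitivity: ∀x ∀y ∀z (Rxy ∧ Ryz → Rxz).
(a): holds.
(b): fails — Rw1w2 and Rw2w0 but not Rw1w0.
(c): fails — Ruv and Rvu but not Ruu.
(d): fails — Rus and Rst but not Rut.
(e): fails — Rsv and Rvt but not Rst.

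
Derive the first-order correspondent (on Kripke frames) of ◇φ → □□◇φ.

∀x ∀y ∀z ((xRy ∧ xR²z) → ∃w (y = w ∧ zRw))

This is a Sahlqvist (Geach-type) schema ◇^1□^0φ → □^2◇^1φ.
First-order correspondent: ∀x ∀y ∀z ((xRy ∧ xR²z) → ∃w (y = w ∧ zRw)).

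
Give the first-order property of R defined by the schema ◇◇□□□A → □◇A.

∀x ∀y ∀z ((xR²y ∧ xRz) → ∃w (yR³w ∧ zRw))

This is a Sahlqvist (Geach-type) schema ◇^2□^3A → □^1◇^1A.
Minimal-valuation argument: fix x; take any y with xR^2y and any z with xR^1z. Set V(A) to the set of worlds R-reachable from y in exactly 3 steps. Then □^3A holds at y, so the antecedent holds at x; validity forces ◇^1A at z, giving a w with zR^1w and yR^3w.
First-order correspondent: ∀x ∀y ∀z ((xR²y ∧ xRz) → ∃w (yR³w ∧ zRw)).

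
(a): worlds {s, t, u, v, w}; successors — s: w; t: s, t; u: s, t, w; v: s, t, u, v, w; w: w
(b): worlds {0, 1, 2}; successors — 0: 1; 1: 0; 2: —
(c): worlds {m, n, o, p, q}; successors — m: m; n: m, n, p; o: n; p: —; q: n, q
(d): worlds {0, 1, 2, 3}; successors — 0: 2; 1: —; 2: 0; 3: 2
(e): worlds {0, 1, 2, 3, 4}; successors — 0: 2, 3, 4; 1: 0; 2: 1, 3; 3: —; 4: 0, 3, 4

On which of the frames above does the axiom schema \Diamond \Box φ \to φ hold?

The schema corresponds to symmetry: \forall x \forall y (Rxy \to Ryx).
(a): fails — Ruw but not Rwu.
(b): holds.
(c): fails — Ron but not Rno.
(d): fails — R32 but not R23.
(e): fails — R10 but not R01.
Valid on: (b).

(b)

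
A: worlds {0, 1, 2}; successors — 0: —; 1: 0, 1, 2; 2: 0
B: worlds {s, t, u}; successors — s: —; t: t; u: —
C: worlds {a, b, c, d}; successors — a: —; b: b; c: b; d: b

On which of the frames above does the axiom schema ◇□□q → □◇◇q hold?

B, C

Frame correspondent (Sahlqvist): ∀x ∀y ∀z ((xRy ∧ xRz) → ∃w (yR²w ∧ zR²w)) — i.e. a generalized confluence (Geach) condition.
A: fails — 1R0, 1R0 but no w with 0R²w and 0R²w.
B: condition met.
C: condition met.
Valid on: B, C.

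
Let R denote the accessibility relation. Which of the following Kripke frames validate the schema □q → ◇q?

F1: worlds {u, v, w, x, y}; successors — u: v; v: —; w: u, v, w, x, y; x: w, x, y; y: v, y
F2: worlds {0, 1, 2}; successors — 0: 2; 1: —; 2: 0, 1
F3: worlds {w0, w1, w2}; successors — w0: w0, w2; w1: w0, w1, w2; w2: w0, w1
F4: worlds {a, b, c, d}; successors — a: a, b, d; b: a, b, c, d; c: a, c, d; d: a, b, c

This is the axiom for seriality; its first-order frame correspondent is ∀x ∃y Rxy.
F1: fails — world v has no successor.
F2: fails — world 1 has no successor.
F3: ✓.
F4: ✓.

F3, F4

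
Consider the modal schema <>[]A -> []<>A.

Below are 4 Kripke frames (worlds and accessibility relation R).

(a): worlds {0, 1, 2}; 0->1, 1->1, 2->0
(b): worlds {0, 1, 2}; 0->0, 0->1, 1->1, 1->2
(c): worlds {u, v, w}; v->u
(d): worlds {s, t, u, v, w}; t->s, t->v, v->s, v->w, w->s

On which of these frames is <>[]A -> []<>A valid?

Frame correspondent (Sahlqvist): forall x forall y forall z (Rxy & Rxz -> exists w (Ryw & Rzw)) — i.e. convergence.
(a): holds.
(b): fails — R11 and R12 but 1 and 2 have no common successor.
(c): fails — Rvu and Rvu but u and u have no common successor.
(d): fails — Rtv and Rts but v and s have no common successor.

(a)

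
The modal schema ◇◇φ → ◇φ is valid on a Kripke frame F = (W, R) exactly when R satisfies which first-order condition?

transitivity

This is a form of the 4 axiom.
It corresponds to transitivity: ∀x ∀y ∀z (Rxy ∧ Ryz → Rxz).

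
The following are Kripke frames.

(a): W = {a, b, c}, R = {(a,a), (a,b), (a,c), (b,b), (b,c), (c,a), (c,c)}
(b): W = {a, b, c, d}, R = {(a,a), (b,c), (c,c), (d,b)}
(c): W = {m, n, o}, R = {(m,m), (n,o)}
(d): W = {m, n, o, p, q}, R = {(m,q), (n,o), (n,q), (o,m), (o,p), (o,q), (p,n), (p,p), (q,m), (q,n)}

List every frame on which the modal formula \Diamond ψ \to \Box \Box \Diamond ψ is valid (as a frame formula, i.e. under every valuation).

Frame correspondent (Sahlqvist): \forall x \forall y \forall z ((xRy \wedge x R^2 z) \to \exists w (y = w \wedge zRw)) — i.e. a generalized confluence (Geach) condition.
(a): fails — aRa, aR²b but no w with a=w and bRw.
(b): fails — dRb, dR²c but no w with b=w and cRw.
(c): ✓.
(d): fails — nRo, nR²m but no w with o=w and mRw.

(c)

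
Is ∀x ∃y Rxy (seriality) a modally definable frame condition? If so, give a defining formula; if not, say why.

Yes, by □q → ◇q

The condition is seriality. A defining modal formula is □q → ◇q.
Suppose □q→◇q is valid. At any x set V(q)=W. Then □q at x, so ◇q at x, so x has a successor.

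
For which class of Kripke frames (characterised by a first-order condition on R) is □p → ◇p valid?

seriality

Suppose □p→◇p is valid. At any x set V(p)=W. Then □p at x, so ◇p at x, so x has a successor.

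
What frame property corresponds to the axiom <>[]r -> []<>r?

Suppose ◇□r→□◇r is valid. Take Rxy, Rxz and set V(r)={w : Ryw}. Then □r at y so ◇□r at x, so □◇r at x, so ◇r at z, giving w with Rzw and Ryw.
Conversely, any frame satisfying forall x forall y forall z (Rxy & Rxz -> exists w (Ryw & Rzw)) validates the schema.
So the correspondent is convergence.

convergence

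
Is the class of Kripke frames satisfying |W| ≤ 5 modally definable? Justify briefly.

Modal frame validity is preserved under disjoint unions.
Any modal formula valid on each of 6 disjoint one-world frames is valid on their disjoint union (validity is preserved under disjoint unions). Each one-world frame has |W|=1≤5, but the union has |W|=6.
Hence having at most 5 worlds is not modally definable.

Not modally definable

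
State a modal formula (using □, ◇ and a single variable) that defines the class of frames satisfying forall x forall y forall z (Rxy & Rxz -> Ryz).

◇ψ → □◇ψ

A defining formula is ◇ψ → □◇ψ (the 5 axiom).
Suppose ◇ψ→□◇ψ is valid. Take Rxy, Rxz and set V(ψ)={y}. Then ◇ψ at x, so □◇ψ at x, so ◇ψ at z, so some w with Rzw has ψ; w=y, i.e. Rzy. By symmetry of the argument, Ryz.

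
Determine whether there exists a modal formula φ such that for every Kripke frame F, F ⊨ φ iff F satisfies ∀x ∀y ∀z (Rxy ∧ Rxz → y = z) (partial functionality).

Yes, by ◇p → □p

The condition is partial functionality. A defining modal formula is ◇p → □p.
Suppose ◇p→□p is valid. Take Rxy, Rxz and set V(p)={y}. Then ◇p at x, so □p at x, so p at z, i.e. z=y.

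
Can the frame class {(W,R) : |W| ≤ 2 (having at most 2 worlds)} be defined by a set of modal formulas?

Modal frame validity is preserved under disjoint unions.
Any modal formula valid on each of 3 disjoint one-world frames is valid on their disjoint union (validity is preserved under disjoint unions). Each one-world frame has |W|=1≤2, but the union has |W|=3.
Hence having at most 2 worlds is not modally definable.

No — not modally definable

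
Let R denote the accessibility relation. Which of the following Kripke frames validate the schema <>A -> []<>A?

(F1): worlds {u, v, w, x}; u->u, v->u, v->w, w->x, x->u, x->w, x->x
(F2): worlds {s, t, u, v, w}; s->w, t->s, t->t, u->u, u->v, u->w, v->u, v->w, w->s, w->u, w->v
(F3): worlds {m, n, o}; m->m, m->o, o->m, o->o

Frame correspondent (Sahlqvist): forall x forall y forall z (Rxy & Rxz -> Ryz) — i.e. the Euclidean property.
(F1): fails — Rvw and Rvw but not Rww.
(F2): fails — Rsw and Rsw but not Rww.
(F3): ✓.

(F3)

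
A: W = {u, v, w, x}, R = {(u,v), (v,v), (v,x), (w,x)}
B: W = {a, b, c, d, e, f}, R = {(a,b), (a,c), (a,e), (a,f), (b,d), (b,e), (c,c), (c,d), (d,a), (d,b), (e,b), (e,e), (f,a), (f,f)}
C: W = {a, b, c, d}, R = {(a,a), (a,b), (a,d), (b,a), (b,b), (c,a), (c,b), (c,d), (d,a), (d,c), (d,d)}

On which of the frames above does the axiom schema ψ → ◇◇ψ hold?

Frame correspondent (Sahlqvist): ∀x ∃w (x = w ∧ xR²w) — i.e. a generalized confluence (Geach) condition.
A: fails — at u but no t with u=t and uR²t.
B: ✓.
C: ✓.
Valid on: B, C.

B, C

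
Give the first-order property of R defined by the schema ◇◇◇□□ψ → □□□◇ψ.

∀x ∀y ∀z ((xR³y ∧ xR³z) → ∃w (yR²w ∧ zRw))

This is a Sahlqvist (Geach-type) schema ◇^3□^2ψ → □^3◇^1ψ.
Minimal-valuation argument: fix x; take any y with xR^3y and any z with xR^3z. Set V(ψ) to the set of worlds R-reachable from y in exactly 2 steps. Then □^2ψ holds at y, so the antecedent holds at x; validity forces ◇^1ψ at z, giving a w with zR^1w and yR^2w.
First-order correspondent: ∀x ∀y ∀z ((xR³y ∧ xR³z) → ∃w (yR²w ∧ zRw)).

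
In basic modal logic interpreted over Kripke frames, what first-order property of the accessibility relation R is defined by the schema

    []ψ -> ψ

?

Suppose □ψ→ψ is valid. At any x set V(ψ)={w : Rxw}. Then □ψ holds at x, so ψ holds at x, i.e. Rxx.

Reflexivity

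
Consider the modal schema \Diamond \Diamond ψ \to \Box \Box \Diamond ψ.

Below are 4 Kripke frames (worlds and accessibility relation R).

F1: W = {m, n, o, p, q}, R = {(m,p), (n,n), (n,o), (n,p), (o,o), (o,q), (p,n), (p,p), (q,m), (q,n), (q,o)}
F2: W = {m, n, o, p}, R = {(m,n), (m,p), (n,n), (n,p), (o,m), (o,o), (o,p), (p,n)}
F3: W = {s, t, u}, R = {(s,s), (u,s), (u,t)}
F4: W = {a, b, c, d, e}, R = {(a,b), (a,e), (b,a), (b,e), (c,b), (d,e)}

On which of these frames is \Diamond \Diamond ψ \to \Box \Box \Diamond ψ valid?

F3

The schema corresponds to a generalized confluence (Geach) condition: \forall x \forall y \forall z ((x R^2 y \wedge x R^2 z) \to \exists w (y = w \wedge zRw)).
F1: fails — nR²n, nR²o but no w with n=w and oRw.
F2: fails — mR²p, mR²p but no w with p=w and pRw.
F3: holds.
F4: fails — aR²a, aR²a but no w with a=w and aRw.
Valid on: F3.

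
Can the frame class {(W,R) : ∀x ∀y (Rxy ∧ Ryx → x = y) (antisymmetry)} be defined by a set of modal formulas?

If a class were modally definable it would be closed under surjective bounded morphisms (Goldblatt–Thomason).
The 4-cycle (worlds w0,w1,w2,w3 with w0→w1→w2→w3→w0) is antisymmetric. Sending even-indexed worlds to • and odd-indexed worlds to ∘ is a surjective bounded morphism onto the two-world frame with •↔∘, which is not antisymmetric.
So no modal formula (or set of formulas) defines exactly the antisymmetric frames.

Not modally definable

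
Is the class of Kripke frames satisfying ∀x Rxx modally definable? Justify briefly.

Yes — defined by □q → q

This is a Sahlqvist condition; the T axiom □q → q defines it.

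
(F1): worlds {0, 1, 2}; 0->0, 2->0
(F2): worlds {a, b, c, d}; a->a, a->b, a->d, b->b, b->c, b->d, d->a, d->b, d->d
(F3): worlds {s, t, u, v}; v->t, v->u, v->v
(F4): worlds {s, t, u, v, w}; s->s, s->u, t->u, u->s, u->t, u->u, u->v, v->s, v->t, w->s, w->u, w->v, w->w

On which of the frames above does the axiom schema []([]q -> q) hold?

The schema corresponds to shift-reflexivity: forall x forall y (Rxy -> Ryy).
(F1): condition met.
(F2): fails — Rbc but not Rcc.
(F3): fails — Rvt but not Rtt.
(F4): fails — Ruv but not Rvv.
Valid on: (F1).

(F1)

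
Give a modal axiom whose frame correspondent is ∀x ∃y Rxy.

□q → ◇q

A defining formula is □q → ◇q (the D axiom).
Suppose □q→◇q is valid. At any x set V(q)=W. Then □q at x, so ◇q at x, so x has a successor.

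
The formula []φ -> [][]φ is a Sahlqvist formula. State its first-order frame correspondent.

Transitivity

Suppose □φ→□□φ is valid. Take Rxy, Ryz and set V(φ)={w : Rxw}. Then □φ at x, so □□φ at x, so □φ at y, so φ at z, i.e. Rxz.
The converse is a direct semantic check.
Frame condition: forall x forall y forall z (Rxy & Ryz -> Rxz).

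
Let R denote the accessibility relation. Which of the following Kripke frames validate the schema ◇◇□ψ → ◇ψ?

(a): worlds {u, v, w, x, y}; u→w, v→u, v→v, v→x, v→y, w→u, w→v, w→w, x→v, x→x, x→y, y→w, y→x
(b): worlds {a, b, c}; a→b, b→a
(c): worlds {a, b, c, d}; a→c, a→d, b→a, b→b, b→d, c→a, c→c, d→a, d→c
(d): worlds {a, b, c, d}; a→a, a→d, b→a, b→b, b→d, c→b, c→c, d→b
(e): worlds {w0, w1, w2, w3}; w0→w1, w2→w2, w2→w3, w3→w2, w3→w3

This is the axiom for a generalized confluence (Geach) condition; its first-order frame correspondent is ∀x ∀y (xR²y → ∃w (yRw ∧ xRw)).
(a): fails — uR²v but no t with vRt and uRt.
(b): satisfies the condition.
(c): satisfies the condition.
(d): fails — aR²d but no w with dRw and aRw.
(e): satisfies the condition.

(b), (c), (e)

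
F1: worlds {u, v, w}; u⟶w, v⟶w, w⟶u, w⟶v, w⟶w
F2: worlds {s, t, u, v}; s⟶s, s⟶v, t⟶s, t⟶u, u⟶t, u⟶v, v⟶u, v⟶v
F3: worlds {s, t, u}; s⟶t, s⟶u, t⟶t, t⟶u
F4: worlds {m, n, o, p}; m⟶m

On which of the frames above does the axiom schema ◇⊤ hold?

F1, F2

Frame correspondent (Sahlqvist): ∀x ∃y Rxy — i.e. seriality.
F1: holds.
F2: holds.
F3: fails — world u has no successor.
F4: fails — world n has no successor.
Valid on: F1, F2.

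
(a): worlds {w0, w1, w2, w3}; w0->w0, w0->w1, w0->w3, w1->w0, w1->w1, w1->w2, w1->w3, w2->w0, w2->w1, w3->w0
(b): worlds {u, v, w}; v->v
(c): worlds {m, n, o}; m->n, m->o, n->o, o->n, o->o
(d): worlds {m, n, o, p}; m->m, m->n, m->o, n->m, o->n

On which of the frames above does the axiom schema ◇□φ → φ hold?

This is the axiom for symmetry; its first-order frame correspondent is ∀x ∀y (Rxy → Ryx).
(a): fails — Rw1w3 but not Rw3w1.
(b): condition met.
(c): fails — Rmo but not Rom.
(d): fails — Ron but not Rno.
Valid on: (b).

(b)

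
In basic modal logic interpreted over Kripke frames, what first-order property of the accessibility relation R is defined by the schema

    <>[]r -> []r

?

This is frame-equivalent to ◇r → □◇r (substitute ¬r for r and contrapose).
Suppose ◇r→□◇r is valid. Take Rxy, Rxz and set V(r)={y}. Then ◇r at x, so □◇r at x, so ◇r at z, so some w with Rzw has r; w=y, i.e. Rzy. By symmetry of the argument, Ryz.

the Euclidean property: forall x forall y forall z (Rxy & Rxz -> Ryz)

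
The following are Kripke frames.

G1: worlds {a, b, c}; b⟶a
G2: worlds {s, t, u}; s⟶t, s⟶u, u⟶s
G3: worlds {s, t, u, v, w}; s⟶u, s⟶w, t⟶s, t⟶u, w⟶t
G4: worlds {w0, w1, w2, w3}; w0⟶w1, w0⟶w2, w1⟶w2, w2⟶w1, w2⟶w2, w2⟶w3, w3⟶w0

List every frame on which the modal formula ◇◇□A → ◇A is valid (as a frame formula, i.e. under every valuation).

This is the axiom for a generalized confluence (Geach) condition; its first-order frame correspondent is ∀x ∀y (xR²y → ∃w (yRw ∧ xRw)).
G1: ✓.
G2: fails — uR²t but no w with tRw and uRw.
G3: fails — tR²u but no w* with uRw* and tRw*.
G4: fails — w0R²w3 but no w with w3Rw and w0Rw.
Valid on: G1.

G1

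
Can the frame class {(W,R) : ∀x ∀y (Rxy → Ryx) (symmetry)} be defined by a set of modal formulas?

Yes — defined by r → □◇r

Yes: it is symmetry, defined by the B schema r → □◇r.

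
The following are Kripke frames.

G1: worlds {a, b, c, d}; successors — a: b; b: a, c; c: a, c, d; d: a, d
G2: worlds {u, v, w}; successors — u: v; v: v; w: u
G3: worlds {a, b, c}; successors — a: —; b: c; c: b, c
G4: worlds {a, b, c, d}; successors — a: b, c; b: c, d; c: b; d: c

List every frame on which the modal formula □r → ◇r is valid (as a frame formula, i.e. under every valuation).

G1, G2, G4

Frame correspondent (Sahlqvist): ∀x ∃y Rxy — i.e. seriality.
G1: satisfies the condition.
G2: satisfies the condition.
G3: fails — world a has no successor.
G4: satisfies the condition.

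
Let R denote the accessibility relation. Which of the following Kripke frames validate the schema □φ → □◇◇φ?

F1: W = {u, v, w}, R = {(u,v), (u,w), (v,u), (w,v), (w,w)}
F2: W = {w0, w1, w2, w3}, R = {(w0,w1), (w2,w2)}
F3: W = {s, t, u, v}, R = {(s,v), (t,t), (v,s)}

This is the axiom for a generalized confluence (Geach) condition; its first-order frame correspondent is ∀x ∀z (xRz → ∃w (xRw ∧ zR²w)).
F1: ✓.
F2: fails — w0Rw1 but no w with w0Rw and w1R²w.
F3: ✓.
Valid on: F1, F3.

F1, F3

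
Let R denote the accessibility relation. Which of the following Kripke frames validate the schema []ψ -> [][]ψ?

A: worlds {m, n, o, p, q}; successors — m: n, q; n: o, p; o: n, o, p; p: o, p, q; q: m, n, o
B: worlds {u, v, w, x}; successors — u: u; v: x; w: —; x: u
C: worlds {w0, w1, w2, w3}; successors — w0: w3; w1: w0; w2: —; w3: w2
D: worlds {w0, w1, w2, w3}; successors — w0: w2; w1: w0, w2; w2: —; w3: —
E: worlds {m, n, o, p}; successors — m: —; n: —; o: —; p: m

Frame correspondent (Sahlqvist): forall x forall y forall z (Rxy & Ryz -> Rxz) — i.e. transitivity.
A: fails — Rop and Rpq but not Roq.
B: fails — Rvx and Rxu but not Rvu.
C: fails — Rw1w0 and Rw0w3 but not Rw1w3.
D: satisfies the condition.
E: satisfies the condition.
Valid on: D, E.

D, E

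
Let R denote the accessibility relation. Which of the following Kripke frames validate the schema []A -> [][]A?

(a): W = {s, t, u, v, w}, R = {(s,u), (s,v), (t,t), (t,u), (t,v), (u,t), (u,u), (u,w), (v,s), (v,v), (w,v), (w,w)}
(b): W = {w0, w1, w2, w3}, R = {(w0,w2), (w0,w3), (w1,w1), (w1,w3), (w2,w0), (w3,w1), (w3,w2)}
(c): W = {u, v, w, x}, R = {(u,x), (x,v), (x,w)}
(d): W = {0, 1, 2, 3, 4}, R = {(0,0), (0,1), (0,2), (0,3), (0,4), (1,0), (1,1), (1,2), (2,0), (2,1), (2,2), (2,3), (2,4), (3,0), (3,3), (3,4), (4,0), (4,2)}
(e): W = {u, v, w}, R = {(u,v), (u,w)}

Frame correspondent (Sahlqvist): forall x forall y forall z (Rxy & Ryz -> Rxz) — i.e. transitivity.
(a): fails — Rtv and Rvs but not Rts.
(b): fails — Rw3w1 and Rw1w3 but not Rw3w3.
(c): fails — Rux and Rxw but not Ruw.
(d): fails — R10 and R04 but not R14.
(e): holds.
Valid on: (e).

(e)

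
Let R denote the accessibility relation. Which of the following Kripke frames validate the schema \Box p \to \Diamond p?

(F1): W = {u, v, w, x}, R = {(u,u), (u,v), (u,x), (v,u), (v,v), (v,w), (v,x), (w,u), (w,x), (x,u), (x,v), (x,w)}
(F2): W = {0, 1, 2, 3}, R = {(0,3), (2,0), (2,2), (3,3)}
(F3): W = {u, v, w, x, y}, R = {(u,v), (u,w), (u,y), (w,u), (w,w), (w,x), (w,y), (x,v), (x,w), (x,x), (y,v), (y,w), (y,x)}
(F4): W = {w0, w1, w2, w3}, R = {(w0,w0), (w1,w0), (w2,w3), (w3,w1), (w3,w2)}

The schema corresponds to seriality: \forall x \exists y Rxy.
(F1): satisfies the condition.
(F2): fails — world 1 has no successor.
(F3): fails — world v has no successor.
(F4): satisfies the condition.
Valid on: (F1), (F4).

(F1), (F4)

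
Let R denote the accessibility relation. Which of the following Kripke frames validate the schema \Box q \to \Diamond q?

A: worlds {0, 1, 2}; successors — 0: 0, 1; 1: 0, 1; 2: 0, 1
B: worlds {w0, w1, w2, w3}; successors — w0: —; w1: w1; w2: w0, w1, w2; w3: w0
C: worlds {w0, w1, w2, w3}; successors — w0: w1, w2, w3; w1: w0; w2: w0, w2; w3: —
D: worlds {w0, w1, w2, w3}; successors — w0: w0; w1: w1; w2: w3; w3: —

A

Frame correspondent (Sahlqvist): \forall x \exists y Rxy — i.e. seriality.
A: ✓.
B: fails — world w0 has no successor.
C: fails — world w3 has no successor.
D: fails — world w3 has no successor.
Valid on: A.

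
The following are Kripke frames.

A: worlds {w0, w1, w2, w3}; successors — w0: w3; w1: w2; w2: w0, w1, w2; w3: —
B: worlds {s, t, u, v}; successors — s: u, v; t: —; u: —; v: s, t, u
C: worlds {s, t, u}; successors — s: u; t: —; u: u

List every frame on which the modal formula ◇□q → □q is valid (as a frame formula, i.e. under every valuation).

The schema corresponds to the Euclidean property: ∀x ∀y ∀z (Rxy ∧ Rxz → Ryz).
A: fails — Rw0w3 and Rw0w3 but not Rw3w3.
B: fails — Rsv and Rsv but not Rvv.
C: condition met.
Valid on: C.

C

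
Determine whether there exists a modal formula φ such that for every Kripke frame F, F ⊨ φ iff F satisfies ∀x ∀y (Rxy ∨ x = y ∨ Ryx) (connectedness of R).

Modal frame validity is preserved under disjoint unions.
Take 3 disjoint single-world reflexive frames: each is trivially connected, but their disjoint union has 3 worlds with no edge between distinct components, so it is not connected.
Hence connectedness of R is not modally definable.

No — not modally definable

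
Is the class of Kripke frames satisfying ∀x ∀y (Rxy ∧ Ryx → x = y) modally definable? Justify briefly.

No — not modally definable

If a class were modally definable it would be closed under surjective bounded morphisms (Goldblatt–Thomason).
The 6-cycle (worlds a,b,c,d,e,f with a→b→c→d→e→f→a) is antisymmetric. Sending even-indexed worlds to • and odd-indexed worlds to ∘ is a surjective bounded morphism onto the two-world frame with •↔∘, which is not antisymmetric.
Hence antisymmetry is not modally definable.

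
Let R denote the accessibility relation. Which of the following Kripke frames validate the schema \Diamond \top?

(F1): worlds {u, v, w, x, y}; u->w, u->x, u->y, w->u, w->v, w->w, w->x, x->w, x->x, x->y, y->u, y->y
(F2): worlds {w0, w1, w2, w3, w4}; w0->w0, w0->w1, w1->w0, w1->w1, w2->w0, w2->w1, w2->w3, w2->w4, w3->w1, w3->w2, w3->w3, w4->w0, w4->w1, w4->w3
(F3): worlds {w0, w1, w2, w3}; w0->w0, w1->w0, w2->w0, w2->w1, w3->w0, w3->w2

Frame correspondent (Sahlqvist): \forall x \exists y Rxy — i.e. seriality.
(F1): fails — world v has no successor.
(F2): ✓.
(F3): ✓.

(F2), (F3)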